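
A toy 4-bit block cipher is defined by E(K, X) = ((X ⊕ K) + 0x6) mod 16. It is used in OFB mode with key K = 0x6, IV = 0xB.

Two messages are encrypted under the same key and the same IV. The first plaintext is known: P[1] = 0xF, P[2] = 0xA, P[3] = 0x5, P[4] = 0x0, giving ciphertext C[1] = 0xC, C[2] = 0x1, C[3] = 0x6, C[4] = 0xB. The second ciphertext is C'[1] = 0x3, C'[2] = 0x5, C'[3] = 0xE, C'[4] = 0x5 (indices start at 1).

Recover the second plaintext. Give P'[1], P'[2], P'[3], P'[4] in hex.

In OFB with a reused IV, both messages share the same keystream S_i, so C_i ⊕ C'_i = P_i ⊕ P'_i and thus P'_i = P_i ⊕ C_i ⊕ C'_i.
P'[1]: 0xF ⊕ 0xC ⊕ 0x3 = 0x0.
P'[2]: 0xA ⊕ 0x1 ⊕ 0x5 = 0xE.
P'[3]: 0x5 ⊕ 0x6 ⊕ 0xE = 0xD.
P'[4]: 0x0 ⊕ 0xB ⊕ 0x5 = 0xE.

P'[1] = 0x0, P'[2] = 0xE, P'[3] = 0xD, P'[4] = 0xE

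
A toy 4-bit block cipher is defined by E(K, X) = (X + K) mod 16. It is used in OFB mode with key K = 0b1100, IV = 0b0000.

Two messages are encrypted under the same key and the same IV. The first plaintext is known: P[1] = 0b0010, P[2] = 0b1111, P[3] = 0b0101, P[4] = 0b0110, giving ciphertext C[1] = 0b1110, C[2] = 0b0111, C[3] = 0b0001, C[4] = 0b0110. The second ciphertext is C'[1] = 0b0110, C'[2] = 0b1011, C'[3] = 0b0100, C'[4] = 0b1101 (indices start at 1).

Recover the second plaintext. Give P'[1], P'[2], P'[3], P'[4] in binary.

P'[1] = 0b1010, P'[2] = 0b0011, P'[3] = 0b0000, P'[4] = 0b1101

In OFB with a reused IV, both messages share the same keystream S_i, so C_i ⊕ C'_i = P_i ⊕ P'_i and thus P'_i = P_i ⊕ C_i ⊕ C'_i.
P'[1]: 0b0010 ⊕ 0b1110 ⊕ 0b0110 = 0b1010.
P'[2]: 0b1111 ⊕ 0b0111 ⊕ 0b1011 = 0b0011.
P'[3]: 0b0101 ⊕ 0b0001 ⊕ 0b0100 = 0b0000.
P'[4]: 0b0110 ⊕ 0b0110 ⊕ 0b1101 = 0b1101.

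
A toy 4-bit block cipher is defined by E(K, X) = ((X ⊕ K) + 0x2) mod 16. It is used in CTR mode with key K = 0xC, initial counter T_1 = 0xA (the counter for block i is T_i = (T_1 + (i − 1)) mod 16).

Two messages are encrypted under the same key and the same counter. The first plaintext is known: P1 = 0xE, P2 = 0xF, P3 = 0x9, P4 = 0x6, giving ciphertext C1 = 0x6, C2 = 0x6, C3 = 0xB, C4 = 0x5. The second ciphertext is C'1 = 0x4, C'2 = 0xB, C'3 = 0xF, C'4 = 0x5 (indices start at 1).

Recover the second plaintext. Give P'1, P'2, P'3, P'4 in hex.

P'1 = 0xC, P'2 = 0x2, P'3 = 0xD, P'4 = 0x6

In CTR with a reused counter, both messages share the same keystream S_i, so C_i ⊕ C'_i = P_i ⊕ P'_i and thus P'_i = P_i ⊕ C_i ⊕ C'_i.
P'1: 0xE ⊕ 0x6 ⊕ 0x4 = 0xC.
P'2: 0xF ⊕ 0x6 ⊕ 0xB = 0x2.
P'3: 0x9 ⊕ 0xB ⊕ 0xF = 0xD.
P'4: 0x6 ⊕ 0x5 ⊕ 0x5 = 0x6.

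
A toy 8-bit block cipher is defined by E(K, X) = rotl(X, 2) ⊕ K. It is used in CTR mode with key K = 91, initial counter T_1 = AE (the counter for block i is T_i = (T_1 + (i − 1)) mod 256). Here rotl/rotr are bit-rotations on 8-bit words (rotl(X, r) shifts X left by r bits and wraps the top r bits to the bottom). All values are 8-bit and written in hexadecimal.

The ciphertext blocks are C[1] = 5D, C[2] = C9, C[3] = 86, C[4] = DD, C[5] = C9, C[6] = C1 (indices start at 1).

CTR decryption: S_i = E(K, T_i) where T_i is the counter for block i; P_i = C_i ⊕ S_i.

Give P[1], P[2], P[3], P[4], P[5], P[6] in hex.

P[1] = 76, P[2] = E6, P[3] = D5, P[4] = 8A, P[5] = 92, P[6] = 9E

P[1]: T = AE, S = E(K, T) = 2B; 5D ⊕ 2B = 76.
P[2]: T = AF, S = E(K, T) = 2F; C9 ⊕ 2F = E6.
P[3]: T = B0, S = E(K, T) = 53; 86 ⊕ 53 = D5.
P[4]: T = B1, S = E(K, T) = 57; DD ⊕ 57 = 8A.
P[5]: T = B2, S = E(K, T) = 5B; C9 ⊕ 5B = 92.
P[6]: T = B3, S = E(K, T) = 5F; C1 ⊕ 5F = 9E.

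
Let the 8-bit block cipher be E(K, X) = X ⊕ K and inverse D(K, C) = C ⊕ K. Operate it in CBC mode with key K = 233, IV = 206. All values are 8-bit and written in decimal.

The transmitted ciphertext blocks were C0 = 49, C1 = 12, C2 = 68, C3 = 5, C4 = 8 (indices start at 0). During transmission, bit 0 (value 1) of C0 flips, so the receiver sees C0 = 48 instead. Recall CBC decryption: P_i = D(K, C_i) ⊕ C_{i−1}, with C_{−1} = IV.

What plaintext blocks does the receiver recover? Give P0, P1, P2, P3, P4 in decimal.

Only C0 changed, to 48. In CBC, a change in C_i garbles P_i and flips the same bit in P_{i+1}. Decrypting the received ciphertext:
P0: D(K, 48) = 217; 217 ⊕ 206 = 23.
P1: D(K, 12) = 229; 229 ⊕ 48 = 213.
P2: D(K, 68) = 173; 173 ⊕ 12 = 161.
P3: D(K, 5) = 236; 236 ⊕ 68 = 168.
P4: D(K, 8) = 225; 225 ⊕ 5 = 228.
Blocks that differ from the original plaintext: P0, P1.

P0 = 23, P1 = 213, P2 = 161, P3 = 168, P4 = 228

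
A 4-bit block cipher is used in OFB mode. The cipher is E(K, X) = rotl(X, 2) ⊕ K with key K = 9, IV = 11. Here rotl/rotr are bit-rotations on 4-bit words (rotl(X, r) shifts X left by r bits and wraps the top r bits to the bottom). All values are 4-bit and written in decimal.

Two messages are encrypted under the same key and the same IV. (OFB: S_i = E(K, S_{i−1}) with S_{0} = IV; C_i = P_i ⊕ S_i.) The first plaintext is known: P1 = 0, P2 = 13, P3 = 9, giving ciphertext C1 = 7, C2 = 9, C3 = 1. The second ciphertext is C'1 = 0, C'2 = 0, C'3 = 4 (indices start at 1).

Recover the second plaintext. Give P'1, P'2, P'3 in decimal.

In OFB with a reused IV, both messages share the same keystream S_i, so C_i ⊕ C'_i = P_i ⊕ P'_i and thus P'_i = P_i ⊕ C_i ⊕ C'_i.
P'1: 0 ⊕ 7 ⊕ 0 = 7.
P'2: 13 ⊕ 9 ⊕ 0 = 4.
P'3: 9 ⊕ 1 ⊕ 4 = 12.

P'1 = 7, P'2 = 4, P'3 = 12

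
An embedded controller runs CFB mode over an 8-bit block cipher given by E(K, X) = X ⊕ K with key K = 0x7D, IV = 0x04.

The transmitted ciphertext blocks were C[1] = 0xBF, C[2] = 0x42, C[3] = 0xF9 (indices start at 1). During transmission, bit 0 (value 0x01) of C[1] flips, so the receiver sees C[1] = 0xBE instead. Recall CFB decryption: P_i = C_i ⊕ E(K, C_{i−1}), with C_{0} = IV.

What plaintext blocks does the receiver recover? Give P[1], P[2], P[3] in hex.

P[1] = 0xC7, P[2] = 0x81, P[3] = 0xC6

Only C[1] changed, to 0xBE. In CFB, a change in C_i flips the same bit in P_i and garbles P_{i+1}. Decrypting the received ciphertext:
P[1]: E(K, 0x04) = 0x79; 0xBE ⊕ 0x79 = 0xC7.
P[2]: E(K, 0xBE) = 0xC3; 0x42 ⊕ 0xC3 = 0x81.
P[3]: E(K, 0x42) = 0x3F; 0xF9 ⊕ 0x3F = 0xC6.
Blocks that differ from the original plaintext: P[1], P[2].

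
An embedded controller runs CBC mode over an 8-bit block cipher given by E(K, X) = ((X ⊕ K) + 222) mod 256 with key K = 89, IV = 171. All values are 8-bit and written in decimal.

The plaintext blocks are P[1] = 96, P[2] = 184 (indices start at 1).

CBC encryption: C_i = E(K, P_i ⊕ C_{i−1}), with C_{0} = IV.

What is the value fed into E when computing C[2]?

200

C[1]: P[1] ⊕ 171 = 203; E(K, 203) = 112.
C[2]: P[2] ⊕ 112 = 200; E(K, 200) = 111.
So the input to E for block [2] is 200.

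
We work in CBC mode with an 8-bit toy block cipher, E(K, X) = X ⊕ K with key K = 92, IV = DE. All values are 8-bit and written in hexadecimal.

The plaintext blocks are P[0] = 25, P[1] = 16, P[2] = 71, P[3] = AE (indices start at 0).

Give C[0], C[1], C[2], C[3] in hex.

C[0] = 69, C[1] = ED, C[2] = 0E, C[3] = 32

CBC encryption: C_i = E(K, P_i ⊕ C_{i−1}), with C_{−1} = IV.
C[0]: P[0] ⊕ DE = FB; E(K, FB) = 69.
C[1]: P[1] ⊕ 69 = 7F; E(K, 7F) = ED.
C[2]: P[2] ⊕ ED = 9C; E(K, 9C) = 0E.
C[3]: P[3] ⊕ 0E = A0; E(K, A0) = 32.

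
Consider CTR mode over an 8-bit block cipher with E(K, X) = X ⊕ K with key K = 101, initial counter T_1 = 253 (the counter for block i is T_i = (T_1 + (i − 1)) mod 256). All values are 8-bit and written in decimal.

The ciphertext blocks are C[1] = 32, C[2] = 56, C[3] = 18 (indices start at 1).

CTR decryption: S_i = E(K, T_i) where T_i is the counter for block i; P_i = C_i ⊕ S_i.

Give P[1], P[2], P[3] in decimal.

P[1] = 184, P[2] = 163, P[3] = 136

P[1]: T = 253, S = E(K, T) = 152; 32 ⊕ 152 = 184.
P[2]: T = 254, S = E(K, T) = 155; 56 ⊕ 155 = 163.
P[3]: T = 255, S = E(K, T) = 154; 18 ⊕ 154 = 136.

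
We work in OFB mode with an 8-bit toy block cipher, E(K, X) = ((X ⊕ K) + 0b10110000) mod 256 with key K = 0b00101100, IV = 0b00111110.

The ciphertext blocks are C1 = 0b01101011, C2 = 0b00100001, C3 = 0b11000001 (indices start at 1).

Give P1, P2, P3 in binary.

P1 = 0b10101001, P2 = 0b10111111, P3 = 0b10100011

OFB decryption: S_i = E(K, S_{i−1}) with S_{0} = IV; P_i = C_i ⊕ S_i.
P1: S = E(K, 0b00111110) = 0b11000010; 0b01101011 ⊕ 0b11000010 = 0b10101001.
P2: S = E(K, 0b11000010) = 0b10011110; 0b00100001 ⊕ 0b10011110 = 0b10111111.
P3: S = E(K, 0b10011110) = 0b01100010; 0b11000001 ⊕ 0b01100010 = 0b10100011.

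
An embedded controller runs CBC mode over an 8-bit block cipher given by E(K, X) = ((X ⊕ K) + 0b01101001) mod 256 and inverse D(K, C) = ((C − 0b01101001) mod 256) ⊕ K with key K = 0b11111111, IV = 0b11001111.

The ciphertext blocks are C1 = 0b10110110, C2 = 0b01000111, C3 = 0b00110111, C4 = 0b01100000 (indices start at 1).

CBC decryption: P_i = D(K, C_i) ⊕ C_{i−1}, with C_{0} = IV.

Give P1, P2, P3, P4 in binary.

P1: D(K, 0b10110110) = 0b10110010; 0b10110010 ⊕ 0b11001111 = 0b01111101.
P2: D(K, 0b01000111) = 0b00100001; 0b00100001 ⊕ 0b10110110 = 0b10010111.
P3: D(K, 0b00110111) = 0b00110001; 0b00110001 ⊕ 0b01000111 = 0b01110110.
P4: D(K, 0b01100000) = 0b00001000; 0b00001000 ⊕ 0b00110111 = 0b00111111.

P1 = 0b01111101, P2 = 0b10010111, P3 = 0b01110110, P4 = 0b00111111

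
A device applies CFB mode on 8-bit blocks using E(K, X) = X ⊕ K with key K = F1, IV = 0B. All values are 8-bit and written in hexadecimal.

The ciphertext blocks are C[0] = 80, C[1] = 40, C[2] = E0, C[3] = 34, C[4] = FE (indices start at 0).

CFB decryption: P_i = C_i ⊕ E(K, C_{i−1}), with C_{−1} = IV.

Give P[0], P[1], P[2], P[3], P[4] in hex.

P[0]: E(K, 0B) = FA; 80 ⊕ FA = 7A.
P[1]: E(K, 80) = 71; 40 ⊕ 71 = 31.
P[2]: E(K, 40) = B1; E0 ⊕ B1 = 51.
P[3]: E(K, E0) = 11; 34 ⊕ 11 = 25.
P[4]: E(K, 34) = C5; FE ⊕ C5 = 3B.

P[0] = 7A, P[1] = 31, P[2] = 51, P[3] = 25, P[4] = 3B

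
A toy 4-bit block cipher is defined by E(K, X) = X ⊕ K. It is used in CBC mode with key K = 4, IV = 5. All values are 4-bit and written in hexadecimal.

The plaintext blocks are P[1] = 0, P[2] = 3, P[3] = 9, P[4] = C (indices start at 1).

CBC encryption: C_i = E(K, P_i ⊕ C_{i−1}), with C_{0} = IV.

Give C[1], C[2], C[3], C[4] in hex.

C[1] = 1, C[2] = 6, C[3] = B, C[4] = 3

C[1]: P[1] ⊕ 5 = 5; E(K, 5) = 1.
C[2]: P[2] ⊕ 1 = 2; E(K, 2) = 6.
C[3]: P[3] ⊕ 6 = F; E(K, F) = B.
C[4]: P[4] ⊕ B = 7; E(K, 7) = 3.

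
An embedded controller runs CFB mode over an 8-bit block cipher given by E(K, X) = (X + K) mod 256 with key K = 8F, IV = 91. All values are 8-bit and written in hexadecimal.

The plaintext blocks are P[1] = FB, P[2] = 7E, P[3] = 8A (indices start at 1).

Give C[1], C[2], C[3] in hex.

CFB encryption: C_i = P_i ⊕ E(K, C_{i−1}), with C_{0} = IV.
C[1]: E(K, 91) = 20; FB ⊕ 20 = DB.
C[2]: E(K, DB) = 6A; 7E ⊕ 6A = 14.
C[3]: E(K, 14) = A3; 8A ⊕ A3 = 29.

C[1] = DB, C[2] = 14, C[3] = 29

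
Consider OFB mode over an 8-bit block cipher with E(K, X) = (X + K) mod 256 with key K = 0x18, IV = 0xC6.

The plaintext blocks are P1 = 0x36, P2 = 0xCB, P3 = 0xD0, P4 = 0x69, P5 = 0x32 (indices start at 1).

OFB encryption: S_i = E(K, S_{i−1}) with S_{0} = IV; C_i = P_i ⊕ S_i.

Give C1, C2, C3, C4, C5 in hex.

C1 = 0xE8, C2 = 0x3D, C3 = 0xDE, C4 = 0x4F, C5 = 0x0C

C1: S = E(K, 0xC6) = 0xDE; 0x36 ⊕ 0xDE = 0xE8.
C2: S = E(K, 0xDE) = 0xF6; 0xCB ⊕ 0xF6 = 0x3D.
C3: S = E(K, 0xF6) = 0x0E; 0xD0 ⊕ 0x0E = 0xDE.
C4: S = E(K, 0x0E) = 0x26; 0x69 ⊕ 0x26 = 0x4F.
C5: S = E(K, 0x26) = 0x3E; 0x32 ⊕ 0x3E = 0x0C.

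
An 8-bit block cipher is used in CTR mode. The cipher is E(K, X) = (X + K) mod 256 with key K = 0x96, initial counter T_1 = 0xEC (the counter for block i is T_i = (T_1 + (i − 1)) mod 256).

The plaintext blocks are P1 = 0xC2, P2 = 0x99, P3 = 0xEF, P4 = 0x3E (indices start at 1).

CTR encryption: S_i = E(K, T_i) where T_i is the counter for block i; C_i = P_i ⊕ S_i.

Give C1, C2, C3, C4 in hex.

C1 = 0x40, C2 = 0x1A, C3 = 0x6B, C4 = 0xBB

C1: T = 0xEC, S = E(K, T) = 0x82; 0xC2 ⊕ 0x82 = 0x40.
C2: T = 0xED, S = E(K, T) = 0x83; 0x99 ⊕ 0x83 = 0x1A.
C3: T = 0xEE, S = E(K, T) = 0x84; 0xEF ⊕ 0x84 = 0x6B.
C4: T = 0xEF, S = E(K, T) = 0x85; 0x3E ⊕ 0x85 = 0xBB.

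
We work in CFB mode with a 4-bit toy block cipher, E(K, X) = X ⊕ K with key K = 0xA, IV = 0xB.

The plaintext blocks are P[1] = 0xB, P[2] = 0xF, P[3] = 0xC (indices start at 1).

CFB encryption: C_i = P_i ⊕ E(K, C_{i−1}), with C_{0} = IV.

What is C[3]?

C[3] = 0x9

C[1]: E(K, 0xB) = 0x1; 0xB ⊕ 0x1 = 0xA.
C[2]: E(K, 0xA) = 0x0; 0xF ⊕ 0x0 = 0xF.
C[3]: E(K, 0xF) = 0x5; 0xC ⊕ 0x5 = 0x9.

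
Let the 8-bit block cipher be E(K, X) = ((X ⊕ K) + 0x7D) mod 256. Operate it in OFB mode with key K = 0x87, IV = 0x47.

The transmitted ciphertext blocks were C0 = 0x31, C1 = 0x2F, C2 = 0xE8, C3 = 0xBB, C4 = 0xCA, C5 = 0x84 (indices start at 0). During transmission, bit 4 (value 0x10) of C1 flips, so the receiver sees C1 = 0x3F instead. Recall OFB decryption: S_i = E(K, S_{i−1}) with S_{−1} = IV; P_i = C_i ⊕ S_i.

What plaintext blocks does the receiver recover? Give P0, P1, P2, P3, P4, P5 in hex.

P0 = 0x0C, P1 = 0x08, P2 = 0xC5, P3 = 0x9C, P4 = 0xD7, P5 = 0x93

Only C1 changed, to 0x3F. In OFB, a change in C_i flips the same bit in P_i only; the keystream is unaffected. Decrypting the received ciphertext:
P0: S = E(K, 0x47) = 0x3D; 0x31 ⊕ 0x3D = 0x0C.
P1: S = E(K, 0x3D) = 0x37; 0x3F ⊕ 0x37 = 0x08.
P2: S = E(K, 0x37) = 0x2D; 0xE8 ⊕ 0x2D = 0xC5.
P3: S = E(K, 0x2D) = 0x27; 0xBB ⊕ 0x27 = 0x9C.
P4: S = E(K, 0x27) = 0x1D; 0xCA ⊕ 0x1D = 0xD7.
P5: S = E(K, 0x1D) = 0x17; 0x84 ⊕ 0x17 = 0x93.
Blocks that differ from the original plaintext: P1.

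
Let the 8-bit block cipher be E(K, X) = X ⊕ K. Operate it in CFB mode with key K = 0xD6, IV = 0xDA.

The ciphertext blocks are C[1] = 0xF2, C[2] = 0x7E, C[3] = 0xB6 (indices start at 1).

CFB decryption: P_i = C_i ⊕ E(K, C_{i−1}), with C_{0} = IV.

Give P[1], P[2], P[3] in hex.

P[1] = 0xFE, P[2] = 0x5A, P[3] = 0x1E

P[1]: E(K, 0xDA) = 0x0C; 0xF2 ⊕ 0x0C = 0xFE.
P[2]: E(K, 0xF2) = 0x24; 0x7E ⊕ 0x24 = 0x5A.
P[3]: E(K, 0x7E) = 0xA8; 0xB6 ⊕ 0xA8 = 0x1E.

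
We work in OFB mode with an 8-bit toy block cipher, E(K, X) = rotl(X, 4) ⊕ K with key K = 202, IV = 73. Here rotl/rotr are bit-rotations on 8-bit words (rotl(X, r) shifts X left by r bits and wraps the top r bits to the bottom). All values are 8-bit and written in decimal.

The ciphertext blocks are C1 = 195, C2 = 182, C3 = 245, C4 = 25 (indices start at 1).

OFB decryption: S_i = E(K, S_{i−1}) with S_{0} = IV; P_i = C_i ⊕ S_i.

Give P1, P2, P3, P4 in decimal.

P1: S = E(K, 73) = 94; 195 ⊕ 94 = 157.
P2: S = E(K, 94) = 47; 182 ⊕ 47 = 153.
P3: S = E(K, 47) = 56; 245 ⊕ 56 = 205.
P4: S = E(K, 56) = 73; 25 ⊕ 73 = 80.

P1 = 157, P2 = 153, P3 = 205, P4 = 80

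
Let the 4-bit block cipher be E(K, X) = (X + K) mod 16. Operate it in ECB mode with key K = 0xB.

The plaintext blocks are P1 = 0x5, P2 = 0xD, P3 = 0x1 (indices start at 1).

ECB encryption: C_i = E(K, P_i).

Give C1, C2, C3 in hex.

C1: E(K, 0x5) = 0x0.
C2: E(K, 0xD) = 0x8.
C3: E(K, 0x1) = 0xC.

C1 = 0x0, C2 = 0x8, C3 = 0xC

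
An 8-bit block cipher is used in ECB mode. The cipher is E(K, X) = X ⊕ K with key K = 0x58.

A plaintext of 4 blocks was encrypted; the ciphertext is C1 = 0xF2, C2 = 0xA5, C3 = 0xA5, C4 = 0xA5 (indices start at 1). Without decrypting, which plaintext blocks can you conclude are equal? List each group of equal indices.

ECB encrypts each block independently with the same key, so equal ciphertext blocks imply equal plaintext blocks.
C2 = C3 = C4 = 0xA5, so P2 = P3 = P4.

P2 = P3 = P4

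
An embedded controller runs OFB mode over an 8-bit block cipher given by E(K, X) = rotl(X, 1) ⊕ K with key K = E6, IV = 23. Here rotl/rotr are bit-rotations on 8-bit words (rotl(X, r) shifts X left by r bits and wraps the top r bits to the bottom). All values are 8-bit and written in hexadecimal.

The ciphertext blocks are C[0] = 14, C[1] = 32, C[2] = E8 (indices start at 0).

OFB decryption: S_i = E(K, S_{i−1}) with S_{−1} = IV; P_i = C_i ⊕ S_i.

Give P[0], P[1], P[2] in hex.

P[0]: S = E(K, 23) = A0; 14 ⊕ A0 = B4.
P[1]: S = E(K, A0) = A7; 32 ⊕ A7 = 95.
P[2]: S = E(K, A7) = A9; E8 ⊕ A9 = 41.

P[0] = B4, P[1] = 95, P[2] = 41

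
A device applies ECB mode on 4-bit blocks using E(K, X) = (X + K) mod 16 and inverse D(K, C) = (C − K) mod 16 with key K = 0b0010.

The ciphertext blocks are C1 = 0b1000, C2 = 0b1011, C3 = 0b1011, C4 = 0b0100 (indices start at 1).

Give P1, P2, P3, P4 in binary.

ECB decryption: P_i = D(K, C_i).
P1: D(K, 0b1000) = 0b0110.
P2: D(K, 0b1011) = 0b1001.
P3: D(K, 0b1011) = 0b1001.
P4: D(K, 0b0100) = 0b0010.

P1 = 0b0110, P2 = 0b1001, P3 = 0b1001, P4 = 0b0010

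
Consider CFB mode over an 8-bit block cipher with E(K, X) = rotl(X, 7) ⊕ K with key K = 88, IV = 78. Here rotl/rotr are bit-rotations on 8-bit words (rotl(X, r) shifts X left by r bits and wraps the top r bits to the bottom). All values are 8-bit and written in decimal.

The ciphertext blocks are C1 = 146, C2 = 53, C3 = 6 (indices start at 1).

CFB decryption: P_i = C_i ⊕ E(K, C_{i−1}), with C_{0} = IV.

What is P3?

P3 = 196

P3: E(K, 53) = 194; 6 ⊕ 194 = 196.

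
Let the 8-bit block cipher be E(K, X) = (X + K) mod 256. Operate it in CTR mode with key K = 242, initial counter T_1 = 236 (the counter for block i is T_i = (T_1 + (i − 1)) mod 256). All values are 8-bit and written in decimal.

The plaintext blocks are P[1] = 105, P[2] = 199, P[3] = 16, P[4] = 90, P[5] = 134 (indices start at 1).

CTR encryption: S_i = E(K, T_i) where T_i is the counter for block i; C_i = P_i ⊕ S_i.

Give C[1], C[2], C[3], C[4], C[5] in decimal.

C[1] = 183, C[2] = 24, C[3] = 240, C[4] = 187, C[5] = 100

C[1]: T = 236, S = E(K, T) = 222; 105 ⊕ 222 = 183.
C[2]: T = 237, S = E(K, T) = 223; 199 ⊕ 223 = 24.
C[3]: T = 238, S = E(K, T) = 224; 16 ⊕ 224 = 240.
C[4]: T = 239, S = E(K, T) = 225; 90 ⊕ 225 = 187.
C[5]: T = 240, S = E(K, T) = 226; 134 ⊕ 226 = 100.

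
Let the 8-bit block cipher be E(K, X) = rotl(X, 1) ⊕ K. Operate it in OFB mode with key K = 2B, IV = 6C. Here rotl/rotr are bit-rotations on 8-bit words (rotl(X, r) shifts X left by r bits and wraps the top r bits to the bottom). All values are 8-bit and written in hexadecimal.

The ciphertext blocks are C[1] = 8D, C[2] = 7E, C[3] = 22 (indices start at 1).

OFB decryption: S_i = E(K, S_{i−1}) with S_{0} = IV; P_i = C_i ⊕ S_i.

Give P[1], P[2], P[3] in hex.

P[1] = 7E, P[2] = B2, P[3] = 90

P[1]: S = E(K, 6C) = F3; 8D ⊕ F3 = 7E.
P[2]: S = E(K, F3) = CC; 7E ⊕ CC = B2.
P[3]: S = E(K, CC) = B2; 22 ⊕ B2 = 90.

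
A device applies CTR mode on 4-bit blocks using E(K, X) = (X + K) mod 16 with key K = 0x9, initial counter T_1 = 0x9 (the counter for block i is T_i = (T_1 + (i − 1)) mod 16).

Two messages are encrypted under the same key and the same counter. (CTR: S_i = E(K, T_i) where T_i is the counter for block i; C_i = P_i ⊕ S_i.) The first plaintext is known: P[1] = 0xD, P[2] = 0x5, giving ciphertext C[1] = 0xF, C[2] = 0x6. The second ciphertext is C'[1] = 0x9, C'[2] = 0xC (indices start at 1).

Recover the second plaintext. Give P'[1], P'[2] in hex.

P'[1] = 0xB, P'[2] = 0xF

In CTR with a reused counter, both messages share the same keystream S_i, so C_i ⊕ C'_i = P_i ⊕ P'_i and thus P'_i = P_i ⊕ C_i ⊕ C'_i.
P'[1]: 0xD ⊕ 0xF ⊕ 0x9 = 0xB.
P'[2]: 0x5 ⊕ 0x6 ⊕ 0xC = 0xF.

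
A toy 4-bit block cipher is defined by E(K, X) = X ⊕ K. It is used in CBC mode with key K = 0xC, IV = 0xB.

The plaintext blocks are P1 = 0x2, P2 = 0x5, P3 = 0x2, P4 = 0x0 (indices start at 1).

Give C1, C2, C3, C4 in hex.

C1 = 0x5, C2 = 0xC, C3 = 0x2, C4 = 0xE

CBC encryption: C_i = E(K, P_i ⊕ C_{i−1}), with C_{0} = IV.
C1: P1 ⊕ 0xB = 0x9; E(K, 0x9) = 0x5.
C2: P2 ⊕ 0x5 = 0x0; E(K, 0x0) = 0xC.
C3: P3 ⊕ 0xC = 0xE; E(K, 0xE) = 0x2.
C4: P4 ⊕ 0x2 = 0x2; E(K, 0x2) = 0xE.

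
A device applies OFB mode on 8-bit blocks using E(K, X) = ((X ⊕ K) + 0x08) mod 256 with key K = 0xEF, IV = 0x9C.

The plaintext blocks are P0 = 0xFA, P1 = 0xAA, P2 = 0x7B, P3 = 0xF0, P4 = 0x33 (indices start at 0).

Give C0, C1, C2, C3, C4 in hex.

C0 = 0x81, C1 = 0x36, C2 = 0x00, C3 = 0x6C, C4 = 0x48

OFB encryption: S_i = E(K, S_{i−1}) with S_{−1} = IV; C_i = P_i ⊕ S_i.
C0: S = E(K, 0x9C) = 0x7B; 0xFA ⊕ 0x7B = 0x81.
C1: S = E(K, 0x7B) = 0x9C; 0xAA ⊕ 0x9C = 0x36.
C2: S = E(K, 0x9C) = 0x7B; 0x7B ⊕ 0x7B = 0x00.
C3: S = E(K, 0x7B) = 0x9C; 0xF0 ⊕ 0x9C = 0x6C.
C4: S = E(K, 0x9C) = 0x7B; 0x33 ⊕ 0x7B = 0x48.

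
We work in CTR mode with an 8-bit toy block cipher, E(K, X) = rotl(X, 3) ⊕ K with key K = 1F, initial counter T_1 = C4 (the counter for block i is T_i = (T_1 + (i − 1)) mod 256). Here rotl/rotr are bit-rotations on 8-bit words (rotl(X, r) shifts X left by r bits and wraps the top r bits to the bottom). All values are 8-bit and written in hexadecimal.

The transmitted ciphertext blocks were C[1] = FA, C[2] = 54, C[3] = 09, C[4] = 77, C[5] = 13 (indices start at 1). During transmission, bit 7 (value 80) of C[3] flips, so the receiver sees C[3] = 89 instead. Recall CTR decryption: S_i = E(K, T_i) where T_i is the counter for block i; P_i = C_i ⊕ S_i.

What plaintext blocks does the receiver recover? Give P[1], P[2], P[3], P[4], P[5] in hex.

P[1] = C3, P[2] = 65, P[3] = A0, P[4] = 56, P[5] = 4A

Only C[3] changed, to 89. In CTR, a change in C_i flips the same bit in P_i only; the keystream is unaffected. Decrypting the received ciphertext:
P[1]: T = C4, S = E(K, T) = 39; FA ⊕ 39 = C3.
P[2]: T = C5, S = E(K, T) = 31; 54 ⊕ 31 = 65.
P[3]: T = C6, S = E(K, T) = 29; 89 ⊕ 29 = A0.
P[4]: T = C7, S = E(K, T) = 21; 77 ⊕ 21 = 56.
P[5]: T = C8, S = E(K, T) = 59; 13 ⊕ 59 = 4A.
Blocks that differ from the original plaintext: P[3].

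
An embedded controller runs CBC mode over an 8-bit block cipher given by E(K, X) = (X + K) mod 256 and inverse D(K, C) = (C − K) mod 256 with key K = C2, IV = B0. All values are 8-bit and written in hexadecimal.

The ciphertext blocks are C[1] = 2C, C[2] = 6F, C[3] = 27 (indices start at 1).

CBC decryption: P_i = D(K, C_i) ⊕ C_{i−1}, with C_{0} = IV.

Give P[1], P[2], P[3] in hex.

P[1]: D(K, 2C) = 6A; 6A ⊕ B0 = DA.
P[2]: D(K, 6F) = AD; AD ⊕ 2C = 81.
P[3]: D(K, 27) = 65; 65 ⊕ 6F = 0A.

P[1] = DA, P[2] = 81, P[3] = 0A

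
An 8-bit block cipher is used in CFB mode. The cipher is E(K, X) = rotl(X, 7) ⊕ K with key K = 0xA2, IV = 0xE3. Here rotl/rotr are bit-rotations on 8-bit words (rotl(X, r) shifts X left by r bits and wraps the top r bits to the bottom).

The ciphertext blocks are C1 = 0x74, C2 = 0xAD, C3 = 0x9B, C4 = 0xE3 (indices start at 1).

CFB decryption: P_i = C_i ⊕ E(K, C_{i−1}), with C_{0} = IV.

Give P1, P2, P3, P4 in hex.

P1 = 0x27, P2 = 0x35, P3 = 0xEF, P4 = 0x8C

P1: E(K, 0xE3) = 0x53; 0x74 ⊕ 0x53 = 0x27.
P2: E(K, 0x74) = 0x98; 0xAD ⊕ 0x98 = 0x35.
P3: E(K, 0xAD) = 0x74; 0x9B ⊕ 0x74 = 0xEF.
P4: E(K, 0x9B) = 0x6F; 0xE3 ⊕ 0x6F = 0x8C.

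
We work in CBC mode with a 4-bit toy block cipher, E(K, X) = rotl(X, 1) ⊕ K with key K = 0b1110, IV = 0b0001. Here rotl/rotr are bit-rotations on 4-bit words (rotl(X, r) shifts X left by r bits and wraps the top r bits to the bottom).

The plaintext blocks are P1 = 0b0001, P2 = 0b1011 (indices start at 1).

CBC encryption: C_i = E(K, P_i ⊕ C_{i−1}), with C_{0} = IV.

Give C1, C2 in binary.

C1: P1 ⊕ 0b0001 = 0b0000; E(K, 0b0000) = 0b1110.
C2: P2 ⊕ 0b1110 = 0b0101; E(K, 0b0101) = 0b0100.

C1 = 0b1110, C2 = 0b0100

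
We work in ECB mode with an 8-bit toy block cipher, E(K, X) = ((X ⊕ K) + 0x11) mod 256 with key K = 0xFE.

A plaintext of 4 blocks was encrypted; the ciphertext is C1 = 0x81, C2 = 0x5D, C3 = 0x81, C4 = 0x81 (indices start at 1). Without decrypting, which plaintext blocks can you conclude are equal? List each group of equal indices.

ECB encrypts each block independently with the same key, so equal ciphertext blocks imply equal plaintext blocks.
C1 = C3 = C4 = 0x81, so P1 = P3 = P4.

P1 = P3 = P4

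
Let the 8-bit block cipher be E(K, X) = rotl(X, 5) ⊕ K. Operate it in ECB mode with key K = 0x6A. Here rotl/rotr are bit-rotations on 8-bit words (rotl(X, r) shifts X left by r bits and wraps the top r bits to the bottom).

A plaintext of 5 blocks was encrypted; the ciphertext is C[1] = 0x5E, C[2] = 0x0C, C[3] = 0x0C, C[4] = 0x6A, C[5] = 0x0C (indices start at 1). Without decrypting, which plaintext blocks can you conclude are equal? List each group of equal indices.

ECB encrypts each block independently with the same key, so equal ciphertext blocks imply equal plaintext blocks.
C[2] = C[3] = C[5] = 0x0C, so P[2] = P[3] = P[5].

P[2] = P[3] = P[5]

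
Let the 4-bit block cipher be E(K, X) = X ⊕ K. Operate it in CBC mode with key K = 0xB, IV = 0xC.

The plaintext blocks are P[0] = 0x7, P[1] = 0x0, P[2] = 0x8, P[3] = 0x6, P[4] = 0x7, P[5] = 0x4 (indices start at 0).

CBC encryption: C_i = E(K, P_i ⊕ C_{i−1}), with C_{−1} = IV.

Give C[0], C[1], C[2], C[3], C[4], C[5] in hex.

C[0]: P[0] ⊕ 0xC = 0xB; E(K, 0xB) = 0x0.
C[1]: P[1] ⊕ 0x0 = 0x0; E(K, 0x0) = 0xB.
C[2]: P[2] ⊕ 0xB = 0x3; E(K, 0x3) = 0x8.
C[3]: P[3] ⊕ 0x8 = 0xE; E(K, 0xE) = 0x5.
C[4]: P[4] ⊕ 0x5 = 0x2; E(K, 0x2) = 0x9.
C[5]: P[5] ⊕ 0x9 = 0xD; E(K, 0xD) = 0x6.

C[0] = 0x0, C[1] = 0xB, C[2] = 0x8, C[3] = 0x5, C[4] = 0x9, C[5] = 0x6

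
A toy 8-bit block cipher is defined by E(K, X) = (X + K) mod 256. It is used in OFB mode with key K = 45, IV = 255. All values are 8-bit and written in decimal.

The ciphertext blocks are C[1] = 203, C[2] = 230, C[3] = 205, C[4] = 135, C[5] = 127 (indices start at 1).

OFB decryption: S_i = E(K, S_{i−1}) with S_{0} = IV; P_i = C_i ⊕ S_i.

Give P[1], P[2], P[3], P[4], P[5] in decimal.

P[1] = 231, P[2] = 191, P[3] = 75, P[4] = 52, P[5] = 159

P[1]: S = E(K, 255) = 44; 203 ⊕ 44 = 231.
P[2]: S = E(K, 44) = 89; 230 ⊕ 89 = 191.
P[3]: S = E(K, 89) = 134; 205 ⊕ 134 = 75.
P[4]: S = E(K, 134) = 179; 135 ⊕ 179 = 52.
P[5]: S = E(K, 179) = 224; 127 ⊕ 224 = 159.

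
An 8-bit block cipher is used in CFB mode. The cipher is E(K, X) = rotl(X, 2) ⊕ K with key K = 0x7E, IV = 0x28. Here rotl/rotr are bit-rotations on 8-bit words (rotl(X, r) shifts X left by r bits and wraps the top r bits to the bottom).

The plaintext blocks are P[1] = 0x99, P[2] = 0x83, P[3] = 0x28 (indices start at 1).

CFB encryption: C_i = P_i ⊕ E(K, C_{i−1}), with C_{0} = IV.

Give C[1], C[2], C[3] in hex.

C[1] = 0x47, C[2] = 0xE0, C[3] = 0xD5

C[1]: E(K, 0x28) = 0xDE; 0x99 ⊕ 0xDE = 0x47.
C[2]: E(K, 0x47) = 0x63; 0x83 ⊕ 0x63 = 0xE0.
C[3]: E(K, 0xE0) = 0xFD; 0x28 ⊕ 0xFD = 0xD5.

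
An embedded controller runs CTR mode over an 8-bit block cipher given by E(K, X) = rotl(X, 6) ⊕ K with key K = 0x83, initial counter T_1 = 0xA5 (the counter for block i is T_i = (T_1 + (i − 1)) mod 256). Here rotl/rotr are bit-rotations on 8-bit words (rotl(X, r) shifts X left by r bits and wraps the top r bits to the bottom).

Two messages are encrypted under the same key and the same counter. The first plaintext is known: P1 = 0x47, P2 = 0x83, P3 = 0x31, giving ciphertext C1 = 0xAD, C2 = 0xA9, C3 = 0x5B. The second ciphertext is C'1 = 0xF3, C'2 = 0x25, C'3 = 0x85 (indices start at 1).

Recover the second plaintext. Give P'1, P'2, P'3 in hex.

In CTR with a reused counter, both messages share the same keystream S_i, so C_i ⊕ C'_i = P_i ⊕ P'_i and thus P'_i = P_i ⊕ C_i ⊕ C'_i.
P'1: 0x47 ⊕ 0xAD ⊕ 0xF3 = 0x19.
P'2: 0x83 ⊕ 0xA9 ⊕ 0x25 = 0x0F.
P'3: 0x31 ⊕ 0x5B ⊕ 0x85 = 0xEF.

P'1 = 0x19, P'2 = 0x0F, P'3 = 0xEF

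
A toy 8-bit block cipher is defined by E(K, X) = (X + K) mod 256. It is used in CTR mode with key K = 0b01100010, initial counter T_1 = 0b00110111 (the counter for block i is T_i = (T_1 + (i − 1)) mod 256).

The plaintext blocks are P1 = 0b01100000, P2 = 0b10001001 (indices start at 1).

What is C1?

C1 = 0b11111001

CTR encryption: S_i = E(K, T_i) where T_i is the counter for block i; C_i = P_i ⊕ S_i.
C1: T = 0b00110111, S = E(K, T) = 0b10011001; 0b01100000 ⊕ 0b10011001 = 0b11111001.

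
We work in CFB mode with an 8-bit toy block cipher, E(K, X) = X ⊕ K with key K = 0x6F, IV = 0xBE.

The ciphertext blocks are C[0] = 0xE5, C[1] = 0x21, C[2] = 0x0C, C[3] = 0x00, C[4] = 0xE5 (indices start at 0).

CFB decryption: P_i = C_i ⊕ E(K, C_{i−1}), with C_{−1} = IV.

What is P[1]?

P[1] = 0xAB

P[1]: E(K, 0xE5) = 0x8A; 0x21 ⊕ 0x8A = 0xAB.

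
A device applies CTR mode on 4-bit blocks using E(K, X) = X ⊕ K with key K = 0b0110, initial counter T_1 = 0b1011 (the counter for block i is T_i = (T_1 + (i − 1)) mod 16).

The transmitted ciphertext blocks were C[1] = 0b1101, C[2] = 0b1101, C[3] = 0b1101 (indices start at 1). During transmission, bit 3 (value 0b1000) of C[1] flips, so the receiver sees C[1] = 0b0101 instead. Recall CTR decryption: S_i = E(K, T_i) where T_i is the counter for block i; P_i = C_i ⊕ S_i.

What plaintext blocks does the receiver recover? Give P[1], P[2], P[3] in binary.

Only C[1] changed, to 0b0101. In CTR, a change in C_i flips the same bit in P_i only; the keystream is unaffected. Decrypting the received ciphertext:
P[1]: T = 0b1011, S = E(K, T) = 0b1101; 0b0101 ⊕ 0b1101 = 0b1000.
P[2]: T = 0b1100, S = E(K, T) = 0b1010; 0b1101 ⊕ 0b1010 = 0b0111.
P[3]: T = 0b1101, S = E(K, T) = 0b1011; 0b1101 ⊕ 0b1011 = 0b0110.
Blocks that differ from the original plaintext: P[1].

P[1] = 0b1000, P[2] = 0b0111, P[3] = 0b0110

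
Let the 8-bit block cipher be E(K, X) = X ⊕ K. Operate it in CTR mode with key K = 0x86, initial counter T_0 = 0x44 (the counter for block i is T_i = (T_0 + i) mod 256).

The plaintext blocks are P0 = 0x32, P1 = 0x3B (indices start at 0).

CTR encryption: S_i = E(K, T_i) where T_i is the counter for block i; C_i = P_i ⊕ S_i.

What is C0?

C0 = 0xF0

C0: T = 0x44, S = E(K, T) = 0xC2; 0x32 ⊕ 0xC2 = 0xF0.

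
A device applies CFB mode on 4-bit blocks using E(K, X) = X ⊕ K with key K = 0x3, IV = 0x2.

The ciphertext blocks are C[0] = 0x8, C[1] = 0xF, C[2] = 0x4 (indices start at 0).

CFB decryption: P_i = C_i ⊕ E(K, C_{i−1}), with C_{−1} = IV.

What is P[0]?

P[0] = 0x9

P[0]: E(K, 0x2) = 0x1; 0x8 ⊕ 0x1 = 0x9.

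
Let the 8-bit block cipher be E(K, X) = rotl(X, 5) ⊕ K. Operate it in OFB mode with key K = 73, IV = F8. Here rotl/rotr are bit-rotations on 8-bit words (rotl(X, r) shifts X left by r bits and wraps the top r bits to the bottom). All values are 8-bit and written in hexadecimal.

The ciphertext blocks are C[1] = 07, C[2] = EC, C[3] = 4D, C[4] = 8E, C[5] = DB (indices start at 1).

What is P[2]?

OFB decryption: S_i = E(K, S_{i−1}) with S_{0} = IV; P_i = C_i ⊕ S_i.
P[1]: S = E(K, F8) = 6C; 07 ⊕ 6C = 6B.
P[2]: S = E(K, 6C) = FE; EC ⊕ FE = 12.

P[2] = 12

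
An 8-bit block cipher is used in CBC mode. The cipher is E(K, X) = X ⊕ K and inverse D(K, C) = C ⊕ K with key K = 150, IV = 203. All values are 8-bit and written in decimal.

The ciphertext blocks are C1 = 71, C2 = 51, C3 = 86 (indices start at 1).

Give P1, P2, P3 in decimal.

CBC decryption: P_i = D(K, C_i) ⊕ C_{i−1}, with C_{0} = IV.
P1: D(K, 71) = 209; 209 ⊕ 203 = 26.
P2: D(K, 51) = 165; 165 ⊕ 71 = 226.
P3: D(K, 86) = 192; 192 ⊕ 51 = 243.

P1 = 26, P2 = 226, P3 = 243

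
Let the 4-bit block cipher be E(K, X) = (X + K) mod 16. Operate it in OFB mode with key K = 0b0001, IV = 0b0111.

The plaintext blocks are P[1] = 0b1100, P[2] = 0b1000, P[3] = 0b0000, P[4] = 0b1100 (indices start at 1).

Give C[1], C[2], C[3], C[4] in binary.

OFB encryption: S_i = E(K, S_{i−1}) with S_{0} = IV; C_i = P_i ⊕ S_i.
C[1]: S = E(K, 0b0111) = 0b1000; 0b1100 ⊕ 0b1000 = 0b0100.
C[2]: S = E(K, 0b1000) = 0b1001; 0b1000 ⊕ 0b1001 = 0b0001.
C[3]: S = E(K, 0b1001) = 0b1010; 0b0000 ⊕ 0b1010 = 0b1010.
C[4]: S = E(K, 0b1010) = 0b1011; 0b1100 ⊕ 0b1011 = 0b0111.

C[1] = 0b0100, C[2] = 0b0001, C[3] = 0b1010, C[4] = 0b0111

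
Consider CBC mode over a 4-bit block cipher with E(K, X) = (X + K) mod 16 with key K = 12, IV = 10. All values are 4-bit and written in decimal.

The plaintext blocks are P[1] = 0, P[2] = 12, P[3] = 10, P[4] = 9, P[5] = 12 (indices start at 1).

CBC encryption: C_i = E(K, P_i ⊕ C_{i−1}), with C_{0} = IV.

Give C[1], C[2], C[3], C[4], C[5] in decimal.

C[1] = 6, C[2] = 6, C[3] = 8, C[4] = 13, C[5] = 13

C[1]: P[1] ⊕ 10 = 10; E(K, 10) = 6.
C[2]: P[2] ⊕ 6 = 10; E(K, 10) = 6.
C[3]: P[3] ⊕ 6 = 12; E(K, 12) = 8.
C[4]: P[4] ⊕ 8 = 1; E(K, 1) = 13.
C[5]: P[5] ⊕ 13 = 1; E(K, 1) = 13.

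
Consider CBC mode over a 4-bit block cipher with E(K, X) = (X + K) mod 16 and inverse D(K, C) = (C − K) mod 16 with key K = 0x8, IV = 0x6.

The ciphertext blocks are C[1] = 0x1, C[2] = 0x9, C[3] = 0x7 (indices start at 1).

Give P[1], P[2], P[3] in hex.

CBC decryption: P_i = D(K, C_i) ⊕ C_{i−1}, with C_{0} = IV.
P[1]: D(K, 0x1) = 0x9; 0x9 ⊕ 0x6 = 0xF.
P[2]: D(K, 0x9) = 0x1; 0x1 ⊕ 0x1 = 0x0.
P[3]: D(K, 0x7) = 0xF; 0xF ⊕ 0x9 = 0x6.

P[1] = 0xF, P[2] = 0x0, P[3] = 0x6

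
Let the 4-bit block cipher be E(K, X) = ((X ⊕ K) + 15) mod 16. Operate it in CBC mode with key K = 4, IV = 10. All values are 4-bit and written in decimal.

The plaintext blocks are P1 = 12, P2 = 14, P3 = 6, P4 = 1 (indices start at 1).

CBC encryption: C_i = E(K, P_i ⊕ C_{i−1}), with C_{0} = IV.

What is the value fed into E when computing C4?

6

C1: P1 ⊕ 10 = 6; E(K, 6) = 1.
C2: P2 ⊕ 1 = 15; E(K, 15) = 10.
C3: P3 ⊕ 10 = 12; E(K, 12) = 7.
C4: P4 ⊕ 7 = 6; E(K, 6) = 1.
So the input to E for block 4 is 6.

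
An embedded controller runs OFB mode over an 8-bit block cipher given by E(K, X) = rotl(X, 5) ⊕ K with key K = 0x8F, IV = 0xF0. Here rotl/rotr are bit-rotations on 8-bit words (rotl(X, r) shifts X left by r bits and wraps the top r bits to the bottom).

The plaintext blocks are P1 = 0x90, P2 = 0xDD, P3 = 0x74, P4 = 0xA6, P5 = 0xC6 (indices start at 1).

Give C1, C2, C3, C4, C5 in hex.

OFB encryption: S_i = E(K, S_{i−1}) with S_{0} = IV; C_i = P_i ⊕ S_i.
C1: S = E(K, 0xF0) = 0x91; 0x90 ⊕ 0x91 = 0x01.
C2: S = E(K, 0x91) = 0xBD; 0xDD ⊕ 0xBD = 0x60.
C3: S = E(K, 0xBD) = 0x38; 0x74 ⊕ 0x38 = 0x4C.
C4: S = E(K, 0x38) = 0x88; 0xA6 ⊕ 0x88 = 0x2E.
C5: S = E(K, 0x88) = 0x9E; 0xC6 ⊕ 0x9E = 0x58.

C1 = 0x01, C2 = 0x60, C3 = 0x4C, C4 = 0x2E, C5 = 0x58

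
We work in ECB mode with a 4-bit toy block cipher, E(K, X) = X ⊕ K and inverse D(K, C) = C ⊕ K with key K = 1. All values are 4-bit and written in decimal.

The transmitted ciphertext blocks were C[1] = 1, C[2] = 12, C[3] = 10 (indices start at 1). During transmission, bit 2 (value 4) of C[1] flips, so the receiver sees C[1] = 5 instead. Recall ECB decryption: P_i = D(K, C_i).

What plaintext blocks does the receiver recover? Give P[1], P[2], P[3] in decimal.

P[1] = 4, P[2] = 13, P[3] = 11

Only C[1] changed, to 5. In ECB, a change in C_i affects only P_i. Decrypting the received ciphertext:
P[1]: D(K, 5) = 4.
P[2]: D(K, 12) = 13.
P[3]: D(K, 10) = 11.
Blocks that differ from the original plaintext: P[1].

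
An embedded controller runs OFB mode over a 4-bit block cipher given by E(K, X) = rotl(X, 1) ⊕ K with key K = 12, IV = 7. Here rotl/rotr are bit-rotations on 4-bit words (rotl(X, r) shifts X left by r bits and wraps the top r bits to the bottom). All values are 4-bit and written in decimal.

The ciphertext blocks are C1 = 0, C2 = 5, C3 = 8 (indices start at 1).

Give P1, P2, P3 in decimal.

P1 = 2, P2 = 13, P3 = 5

OFB decryption: S_i = E(K, S_{i−1}) with S_{0} = IV; P_i = C_i ⊕ S_i.
P1: S = E(K, 7) = 2; 0 ⊕ 2 = 2.
P2: S = E(K, 2) = 8; 5 ⊕ 8 = 13.
P3: S = E(K, 8) = 13; 8 ⊕ 13 = 5.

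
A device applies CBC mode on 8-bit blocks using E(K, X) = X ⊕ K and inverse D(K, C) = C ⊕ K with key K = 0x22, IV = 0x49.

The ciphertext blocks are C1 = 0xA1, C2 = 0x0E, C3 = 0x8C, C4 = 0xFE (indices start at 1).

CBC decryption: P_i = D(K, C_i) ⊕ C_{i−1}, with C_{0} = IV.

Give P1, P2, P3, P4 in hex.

P1: D(K, 0xA1) = 0x83; 0x83 ⊕ 0x49 = 0xCA.
P2: D(K, 0x0E) = 0x2C; 0x2C ⊕ 0xA1 = 0x8D.
P3: D(K, 0x8C) = 0xAE; 0xAE ⊕ 0x0E = 0xA0.
P4: D(K, 0xFE) = 0xDC; 0xDC ⊕ 0x8C = 0x50.

P1 = 0xCA, P2 = 0x8D, P3 = 0xA0, P4 = 0x50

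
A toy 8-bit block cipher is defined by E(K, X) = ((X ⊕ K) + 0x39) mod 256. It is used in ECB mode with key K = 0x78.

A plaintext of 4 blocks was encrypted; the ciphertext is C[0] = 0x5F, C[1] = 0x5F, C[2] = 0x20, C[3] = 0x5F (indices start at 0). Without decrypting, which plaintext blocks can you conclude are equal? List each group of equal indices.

P[0] = P[1] = P[3]

ECB encrypts each block independently with the same key, so equal ciphertext blocks imply equal plaintext blocks.
C[0] = C[1] = C[3] = 0x5F, so P[0] = P[1] = P[3].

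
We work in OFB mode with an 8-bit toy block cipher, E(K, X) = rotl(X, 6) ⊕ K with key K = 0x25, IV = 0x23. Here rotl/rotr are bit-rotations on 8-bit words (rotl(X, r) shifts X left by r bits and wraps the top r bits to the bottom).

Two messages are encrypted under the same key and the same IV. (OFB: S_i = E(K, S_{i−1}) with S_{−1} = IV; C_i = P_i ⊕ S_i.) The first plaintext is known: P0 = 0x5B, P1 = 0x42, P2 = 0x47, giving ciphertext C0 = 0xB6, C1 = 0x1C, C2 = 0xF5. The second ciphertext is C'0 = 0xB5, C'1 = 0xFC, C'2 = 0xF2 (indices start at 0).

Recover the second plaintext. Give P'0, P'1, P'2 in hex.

P'0 = 0x58, P'1 = 0xA2, P'2 = 0x40

In OFB with a reused IV, both messages share the same keystream S_i, so C_i ⊕ C'_i = P_i ⊕ P'_i and thus P'_i = P_i ⊕ C_i ⊕ C'_i.
P'0: 0x5B ⊕ 0xB6 ⊕ 0xB5 = 0x58.
P'1: 0x42 ⊕ 0x1C ⊕ 0xFC = 0xA2.
P'2: 0x47 ⊕ 0xF5 ⊕ 0xF2 = 0x40.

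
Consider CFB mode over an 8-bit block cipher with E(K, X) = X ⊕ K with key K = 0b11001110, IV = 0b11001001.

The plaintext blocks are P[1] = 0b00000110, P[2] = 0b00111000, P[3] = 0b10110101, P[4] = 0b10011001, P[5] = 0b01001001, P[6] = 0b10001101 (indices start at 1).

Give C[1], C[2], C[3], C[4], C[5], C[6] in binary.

C[1] = 0b00000001, C[2] = 0b11110111, C[3] = 0b10001100, C[4] = 0b11011011, C[5] = 0b01011100, C[6] = 0b00011111

CFB encryption: C_i = P_i ⊕ E(K, C_{i−1}), with C_{0} = IV.
C[1]: E(K, 0b11001001) = 0b00000111; 0b00000110 ⊕ 0b00000111 = 0b00000001.
C[2]: E(K, 0b00000001) = 0b11001111; 0b00111000 ⊕ 0b11001111 = 0b11110111.
C[3]: E(K, 0b11110111) = 0b00111001; 0b10110101 ⊕ 0b00111001 = 0b10001100.
C[4]: E(K, 0b10001100) = 0b01000010; 0b10011001 ⊕ 0b01000010 = 0b11011011.
C[5]: E(K, 0b11011011) = 0b00010101; 0b01001001 ⊕ 0b00010101 = 0b01011100.
C[6]: E(K, 0b01011100) = 0b10010010; 0b10001101 ⊕ 0b10010010 = 0b00011111.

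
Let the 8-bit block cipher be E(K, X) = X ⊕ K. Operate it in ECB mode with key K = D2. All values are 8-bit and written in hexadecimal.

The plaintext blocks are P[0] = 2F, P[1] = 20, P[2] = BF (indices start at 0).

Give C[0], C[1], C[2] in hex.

ECB encryption: C_i = E(K, P_i).
C[0]: E(K, 2F) = FD.
C[1]: E(K, 20) = F2.
C[2]: E(K, BF) = 6D.

C[0] = FD, C[1] = F2, C[2] = 6D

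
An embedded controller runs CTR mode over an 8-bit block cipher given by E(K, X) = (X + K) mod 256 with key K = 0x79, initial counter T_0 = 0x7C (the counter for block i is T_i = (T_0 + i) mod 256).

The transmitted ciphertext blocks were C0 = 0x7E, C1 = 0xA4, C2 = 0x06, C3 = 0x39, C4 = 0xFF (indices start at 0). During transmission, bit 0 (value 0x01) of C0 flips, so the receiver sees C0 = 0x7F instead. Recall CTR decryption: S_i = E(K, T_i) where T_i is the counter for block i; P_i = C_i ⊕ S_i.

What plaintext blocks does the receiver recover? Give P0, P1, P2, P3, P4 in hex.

P0 = 0x8A, P1 = 0x52, P2 = 0xF1, P3 = 0xC1, P4 = 0x06

Only C0 changed, to 0x7F. In CTR, a change in C_i flips the same bit in P_i only; the keystream is unaffected. Decrypting the received ciphertext:
P0: T = 0x7C, S = E(K, T) = 0xF5; 0x7F ⊕ 0xF5 = 0x8A.
P1: T = 0x7D, S = E(K, T) = 0xF6; 0xA4 ⊕ 0xF6 = 0x52.
P2: T = 0x7E, S = E(K, T) = 0xF7; 0x06 ⊕ 0xF7 = 0xF1.
P3: T = 0x7F, S = E(K, T) = 0xF8; 0x39 ⊕ 0xF8 = 0xC1.
P4: T = 0x80, S = E(K, T) = 0xF9; 0xFF ⊕ 0xF9 = 0x06.
Blocks that differ from the original plaintext: P0.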